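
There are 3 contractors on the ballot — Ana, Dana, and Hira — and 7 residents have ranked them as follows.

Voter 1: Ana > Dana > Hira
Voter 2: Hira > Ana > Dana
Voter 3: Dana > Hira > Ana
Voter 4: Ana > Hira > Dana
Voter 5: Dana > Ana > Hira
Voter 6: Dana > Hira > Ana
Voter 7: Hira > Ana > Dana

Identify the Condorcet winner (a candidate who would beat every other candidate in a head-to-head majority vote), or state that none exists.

None — there is no Condorcet winner

Head-to-head results (7 voters total):
Ana vs Dana: Ana wins 4–3.
Ana vs Hira: Hira wins 4–3.
Dana vs Hira: Dana wins 4–3.
No candidate beats all others: Ana beats Dana beats Hira beats Ana, a majority cycle.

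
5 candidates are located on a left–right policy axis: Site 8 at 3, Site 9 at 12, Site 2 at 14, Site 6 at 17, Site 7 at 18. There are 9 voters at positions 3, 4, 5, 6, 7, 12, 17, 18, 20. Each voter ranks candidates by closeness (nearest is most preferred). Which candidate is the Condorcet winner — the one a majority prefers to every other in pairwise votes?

With single-peaked preferences on a line, the Condorcet winner is the candidate closest to the median voter.
The median voter (position 7) is closest to Site 8 at 3.
Check: Site 8 vs Site 7 — voters closer to Site 8: 5 of 9.

Site 8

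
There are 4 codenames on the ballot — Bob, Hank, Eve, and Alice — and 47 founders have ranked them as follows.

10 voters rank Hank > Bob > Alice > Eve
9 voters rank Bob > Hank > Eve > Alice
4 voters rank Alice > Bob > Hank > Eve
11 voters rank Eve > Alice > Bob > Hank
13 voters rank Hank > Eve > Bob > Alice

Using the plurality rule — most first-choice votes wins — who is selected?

Hank

First-place vote totals:
  Bob: 9
  Hank: 23
  Eve: 11
  Alice: 4
Hank has the most first-place votes.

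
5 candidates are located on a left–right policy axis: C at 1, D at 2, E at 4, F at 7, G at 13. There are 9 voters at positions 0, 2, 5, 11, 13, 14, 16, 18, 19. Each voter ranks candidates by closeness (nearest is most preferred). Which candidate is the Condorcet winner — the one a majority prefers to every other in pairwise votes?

G

With single-peaked preferences on a line, the Condorcet winner is the candidate closest to the median voter.
The median voter (position 13) is closest to G at 13.
Check: G vs F — voters closer to G: 6 of 9.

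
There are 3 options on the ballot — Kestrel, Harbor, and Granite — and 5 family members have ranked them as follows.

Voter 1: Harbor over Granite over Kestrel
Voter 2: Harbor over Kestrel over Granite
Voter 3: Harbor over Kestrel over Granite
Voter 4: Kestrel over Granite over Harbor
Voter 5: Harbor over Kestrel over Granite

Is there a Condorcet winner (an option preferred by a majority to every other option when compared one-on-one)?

Head-to-head results (5 voters total):
Kestrel vs Harbor: Harbor wins 4–1.
Kestrel vs Granite: Kestrel wins 4–1.
Harbor vs Granite: Harbor wins 4–1.
Harbor beats each rival — Kestrel (4–1), Granite (4–1) — so Harbor is the Condorcet winner.

Yes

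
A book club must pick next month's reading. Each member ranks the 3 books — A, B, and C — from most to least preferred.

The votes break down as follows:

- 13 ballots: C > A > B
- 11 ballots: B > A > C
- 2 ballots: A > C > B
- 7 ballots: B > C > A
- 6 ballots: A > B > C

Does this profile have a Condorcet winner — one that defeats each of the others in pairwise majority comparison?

Head-to-head results (39 voters total):
A vs B: A wins 21–18.
A vs C: C wins 20–19.
B vs C: B wins 24–15.
No candidate beats all others: A beats B beats C beats A, a majority cycle.

No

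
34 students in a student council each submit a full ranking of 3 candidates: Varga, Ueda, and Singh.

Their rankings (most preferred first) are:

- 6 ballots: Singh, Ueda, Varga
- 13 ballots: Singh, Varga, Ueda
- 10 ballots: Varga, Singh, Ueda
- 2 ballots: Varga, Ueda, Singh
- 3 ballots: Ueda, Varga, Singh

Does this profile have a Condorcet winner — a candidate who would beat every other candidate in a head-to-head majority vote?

Head-to-head results (34 voters total):
Varga vs Ueda: Varga wins 25–9.
Varga vs Singh: Singh wins 19–15.
Ueda vs Singh: Singh wins 29–5.
Singh beats each rival — Varga (19–15), Ueda (29–5) — so Singh is the Condorcet winner.

Yes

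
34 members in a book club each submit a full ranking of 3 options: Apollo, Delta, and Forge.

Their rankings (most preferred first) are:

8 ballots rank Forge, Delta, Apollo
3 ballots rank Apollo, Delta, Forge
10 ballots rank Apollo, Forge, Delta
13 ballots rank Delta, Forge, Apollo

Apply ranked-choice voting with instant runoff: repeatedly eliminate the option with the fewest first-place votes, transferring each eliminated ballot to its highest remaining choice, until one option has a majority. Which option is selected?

Delta

Round 1: Apollo 13, Delta 13, Forge 8. Forge has the fewest and is eliminated.
Round 2: Delta 21, Apollo 13. Delta has a majority.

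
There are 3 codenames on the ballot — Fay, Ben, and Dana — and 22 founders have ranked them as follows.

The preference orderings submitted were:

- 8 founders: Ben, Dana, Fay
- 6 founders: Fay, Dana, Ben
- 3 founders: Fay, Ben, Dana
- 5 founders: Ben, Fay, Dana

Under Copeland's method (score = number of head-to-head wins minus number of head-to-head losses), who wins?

Ben

Pairwise results:
  Fay vs Ben: Ben wins 13–9.
  Fay vs Dana: Fay wins 14–8.
  Ben vs Dana: Ben wins 16–6.
Copeland scores (wins − losses):
  Fay: 1 − 1 = 0
  Ben: 2 − 0 = 2
  Dana: 0 − 2 = -2
Ben has the best Copeland score.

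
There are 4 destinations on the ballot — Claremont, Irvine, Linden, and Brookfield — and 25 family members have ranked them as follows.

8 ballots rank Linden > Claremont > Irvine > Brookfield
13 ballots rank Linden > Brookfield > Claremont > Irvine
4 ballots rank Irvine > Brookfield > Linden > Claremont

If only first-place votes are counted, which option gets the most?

First-place vote totals:
  Claremont: 0
  Irvine: 4
  Linden: 21
  Brookfield: 0
Linden has the most first-place votes.

Linden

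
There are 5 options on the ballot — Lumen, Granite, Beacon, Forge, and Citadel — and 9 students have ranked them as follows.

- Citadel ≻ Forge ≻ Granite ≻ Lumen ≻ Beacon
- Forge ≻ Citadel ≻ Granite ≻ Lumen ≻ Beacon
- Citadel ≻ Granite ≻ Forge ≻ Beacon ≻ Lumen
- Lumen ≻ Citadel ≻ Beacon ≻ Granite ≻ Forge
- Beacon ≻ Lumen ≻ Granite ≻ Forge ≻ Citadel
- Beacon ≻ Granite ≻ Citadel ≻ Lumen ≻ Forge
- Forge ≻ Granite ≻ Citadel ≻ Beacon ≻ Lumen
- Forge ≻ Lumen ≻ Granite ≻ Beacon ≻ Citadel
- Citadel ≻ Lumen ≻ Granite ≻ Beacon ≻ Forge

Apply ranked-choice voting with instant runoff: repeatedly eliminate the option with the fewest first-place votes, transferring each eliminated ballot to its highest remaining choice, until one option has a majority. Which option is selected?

Round 1: Forge 3, Citadel 3, Beacon 2, Lumen 1, Granite 0. Granite has the fewest and is eliminated.
Round 2: Forge 3, Citadel 3, Beacon 2, Lumen 1. Lumen has the fewest and is eliminated.
Round 3: Citadel 4, Forge 3, Beacon 2. Beacon has the fewest and is eliminated.
Round 4: Citadel 5, Forge 4. Citadel has a majority.

Citadel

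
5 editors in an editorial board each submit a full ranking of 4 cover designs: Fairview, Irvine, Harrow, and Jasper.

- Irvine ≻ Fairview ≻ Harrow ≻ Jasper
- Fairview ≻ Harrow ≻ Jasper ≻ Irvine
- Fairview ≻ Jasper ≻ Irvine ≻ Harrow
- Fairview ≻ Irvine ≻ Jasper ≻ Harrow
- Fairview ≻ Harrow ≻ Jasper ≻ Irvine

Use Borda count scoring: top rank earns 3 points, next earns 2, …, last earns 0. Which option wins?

Borda scores:
  Fairview: 2 + 3 + 3 + 3 + 3 = 14
  Irvine: 3 + 0 + 1 + 2 + 0 = 6
  Harrow: 1 + 2 + 0 + 0 + 2 = 5
  Jasper: 0 + 1 + 2 + 1 + 1 = 5
Fairview has the highest total.

Fairview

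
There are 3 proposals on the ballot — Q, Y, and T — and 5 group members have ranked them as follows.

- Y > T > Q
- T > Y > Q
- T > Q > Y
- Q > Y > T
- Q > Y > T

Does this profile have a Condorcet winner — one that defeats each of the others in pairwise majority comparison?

Head-to-head results (5 voters total):
Q vs Y: Q wins 3–2.
Q vs T: T wins 3–2.
Y vs T: Y wins 3–2.
No candidate beats all others: Q beats Y beats T beats Q, a majority cycle.

No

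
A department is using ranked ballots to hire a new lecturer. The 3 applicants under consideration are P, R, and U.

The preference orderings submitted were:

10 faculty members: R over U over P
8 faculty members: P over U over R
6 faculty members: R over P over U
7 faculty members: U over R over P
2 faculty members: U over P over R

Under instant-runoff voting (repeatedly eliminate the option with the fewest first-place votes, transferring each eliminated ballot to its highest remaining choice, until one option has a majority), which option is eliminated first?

Round 1: R 16, U 9, P 8. P has the fewest and is eliminated.
Round 2: U 17, R 16. U has a majority.

P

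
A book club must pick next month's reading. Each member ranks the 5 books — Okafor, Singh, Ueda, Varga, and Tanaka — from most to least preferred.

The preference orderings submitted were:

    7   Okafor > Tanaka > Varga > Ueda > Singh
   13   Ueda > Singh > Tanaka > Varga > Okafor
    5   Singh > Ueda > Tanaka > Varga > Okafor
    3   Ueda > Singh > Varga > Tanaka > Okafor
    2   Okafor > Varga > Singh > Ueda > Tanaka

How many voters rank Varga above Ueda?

9

Ballots ranking Varga above Ueda: 7+2 = 9.
Ballots ranking Ueda above Varga: 13+5+3 = 21.
So 9 of 30 voters prefer Varga to Ueda.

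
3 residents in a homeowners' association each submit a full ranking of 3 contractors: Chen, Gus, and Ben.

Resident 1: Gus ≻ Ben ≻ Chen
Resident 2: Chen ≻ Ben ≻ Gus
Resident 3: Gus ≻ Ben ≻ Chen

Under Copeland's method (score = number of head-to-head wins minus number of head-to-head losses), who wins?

Pairwise results:
  Chen vs Gus: Gus wins 2–1.
  Chen vs Ben: Ben wins 2–1.
  Gus vs Ben: Gus wins 2–1.
Copeland scores (wins − losses):
  Chen: 0 − 2 = -2
  Gus: 2 − 0 = 2
  Ben: 1 − 1 = 0
Gus has the best Copeland score.

Gus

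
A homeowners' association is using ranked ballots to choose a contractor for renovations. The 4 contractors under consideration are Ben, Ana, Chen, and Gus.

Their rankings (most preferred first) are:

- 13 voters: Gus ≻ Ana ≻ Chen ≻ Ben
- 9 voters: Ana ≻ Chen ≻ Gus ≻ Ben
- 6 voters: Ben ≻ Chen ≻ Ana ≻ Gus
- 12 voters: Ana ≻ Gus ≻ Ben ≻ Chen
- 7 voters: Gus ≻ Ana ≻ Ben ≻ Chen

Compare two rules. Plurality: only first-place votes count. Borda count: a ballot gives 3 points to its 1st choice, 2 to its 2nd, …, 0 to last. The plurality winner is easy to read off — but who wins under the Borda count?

Ana

Plurality first-place counts: Ben 6, Ana 21, Chen 0, Gus 20 → Ana.
Borda totals: Ben 37, Ana 109, Chen 43, Gus 93 → Ana.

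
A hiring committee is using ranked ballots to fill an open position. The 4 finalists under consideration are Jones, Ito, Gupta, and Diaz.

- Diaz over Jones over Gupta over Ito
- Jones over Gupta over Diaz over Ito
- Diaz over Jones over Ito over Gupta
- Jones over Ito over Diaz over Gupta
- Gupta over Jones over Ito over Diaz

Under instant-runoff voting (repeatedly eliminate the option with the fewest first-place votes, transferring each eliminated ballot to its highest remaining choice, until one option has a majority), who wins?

Round 1: Jones 2, Diaz 2, Gupta 1, Ito 0. Ito has the fewest and is eliminated.
Round 2: Jones 2, Diaz 2, Gupta 1. Gupta has the fewest and is eliminated.
Round 3: Jones 3, Diaz 2. Jones has a majority.

Jones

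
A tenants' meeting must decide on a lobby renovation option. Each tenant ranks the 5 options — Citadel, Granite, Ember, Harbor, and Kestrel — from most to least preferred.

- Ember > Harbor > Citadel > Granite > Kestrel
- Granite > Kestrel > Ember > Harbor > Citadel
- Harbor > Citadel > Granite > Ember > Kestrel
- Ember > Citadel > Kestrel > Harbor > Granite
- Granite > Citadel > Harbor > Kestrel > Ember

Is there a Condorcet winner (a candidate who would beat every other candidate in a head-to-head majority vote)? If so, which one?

No Condorcet winner

Head-to-head results (5 voters total):
Citadel vs Granite: Citadel wins 3–2.
Citadel vs Ember: Ember wins 3–2.
Citadel vs Harbor: Harbor wins 3–2.
Citadel vs Kestrel: Citadel wins 4–1.
Granite vs Ember: Granite wins 3–2.
Granite vs Harbor: Harbor wins 3–2.
Granite vs Kestrel: Granite wins 4–1.
Ember vs Harbor: Ember wins 3–2.
Ember vs Kestrel: Ember wins 3–2.
Harbor vs Kestrel: Harbor wins 3–2.
No candidate beats all others: Citadel beats Granite beats Ember beats Citadel, a majority cycle.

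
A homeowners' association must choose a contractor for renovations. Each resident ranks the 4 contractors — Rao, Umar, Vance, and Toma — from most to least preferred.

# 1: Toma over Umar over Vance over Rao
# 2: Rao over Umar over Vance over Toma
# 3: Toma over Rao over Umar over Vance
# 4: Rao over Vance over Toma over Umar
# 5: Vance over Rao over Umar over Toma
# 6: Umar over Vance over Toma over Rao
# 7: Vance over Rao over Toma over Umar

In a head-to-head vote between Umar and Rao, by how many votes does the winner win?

3

Ballots ranking Umar above Rao: 2.
Ballots ranking Rao above Umar: 5.
Rao wins 5–2, a margin of 3.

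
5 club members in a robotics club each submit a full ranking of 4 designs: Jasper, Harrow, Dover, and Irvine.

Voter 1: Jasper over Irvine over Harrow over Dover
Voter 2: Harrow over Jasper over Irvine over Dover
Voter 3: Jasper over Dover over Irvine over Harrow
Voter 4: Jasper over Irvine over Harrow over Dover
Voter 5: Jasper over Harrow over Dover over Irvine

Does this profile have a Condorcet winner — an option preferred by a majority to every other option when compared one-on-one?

Yes

Head-to-head results (5 voters total):
Jasper vs Harrow: Jasper wins 4–1.
Jasper vs Dover: Jasper wins 5–0.
Jasper vs Irvine: Jasper wins 5–0.
Harrow vs Dover: Harrow wins 4–1.
Harrow vs Irvine: Irvine wins 3–2.
Dover vs Irvine: Irvine wins 3–2.
Jasper beats each rival — Harrow (4–1), Dover (5–0), Irvine (5–0) — so Jasper is the Condorcet winner.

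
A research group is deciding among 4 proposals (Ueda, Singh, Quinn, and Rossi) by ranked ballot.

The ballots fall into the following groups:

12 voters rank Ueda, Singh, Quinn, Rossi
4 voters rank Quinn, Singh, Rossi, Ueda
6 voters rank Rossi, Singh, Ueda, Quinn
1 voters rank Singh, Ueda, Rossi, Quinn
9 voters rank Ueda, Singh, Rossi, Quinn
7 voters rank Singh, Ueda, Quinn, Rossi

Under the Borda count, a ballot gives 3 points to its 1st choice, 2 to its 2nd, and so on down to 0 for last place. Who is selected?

Borda scores:
  Ueda: 12·3 + 4·0 + 6·1 + 2 + 9·3 + 7·2 = 85
  Singh: 12·2 + 4·2 + 6·2 + 3 + 9·2 + 7·3 = 86
  Quinn: 12·1 + 4·3 + 6·0 + 0 + 9·0 + 7·1 = 31
  Rossi: 12·0 + 4·1 + 6·3 + 1 + 9·1 + 7·0 = 32
Singh has the highest total.

Singh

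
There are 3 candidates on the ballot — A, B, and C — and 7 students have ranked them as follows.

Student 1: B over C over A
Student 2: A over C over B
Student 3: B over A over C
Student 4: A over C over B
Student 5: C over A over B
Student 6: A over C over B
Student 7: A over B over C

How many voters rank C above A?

2

Ballots ranking C above A: 2.
Ballots ranking A above C: 5.
So 2 of 7 voters prefer C to A.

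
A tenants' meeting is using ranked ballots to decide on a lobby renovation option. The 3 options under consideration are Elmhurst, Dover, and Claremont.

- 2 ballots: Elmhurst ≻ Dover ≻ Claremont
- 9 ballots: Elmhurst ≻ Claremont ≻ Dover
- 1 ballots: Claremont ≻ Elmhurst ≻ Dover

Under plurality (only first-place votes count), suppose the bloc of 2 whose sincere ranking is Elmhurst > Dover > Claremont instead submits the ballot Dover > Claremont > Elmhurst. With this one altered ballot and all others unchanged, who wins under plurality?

Elmhurst

First-place totals with the altered ballot: Elmhurst 9, Dover 2, Claremont 1.
The winner is unchanged: still Elmhurst.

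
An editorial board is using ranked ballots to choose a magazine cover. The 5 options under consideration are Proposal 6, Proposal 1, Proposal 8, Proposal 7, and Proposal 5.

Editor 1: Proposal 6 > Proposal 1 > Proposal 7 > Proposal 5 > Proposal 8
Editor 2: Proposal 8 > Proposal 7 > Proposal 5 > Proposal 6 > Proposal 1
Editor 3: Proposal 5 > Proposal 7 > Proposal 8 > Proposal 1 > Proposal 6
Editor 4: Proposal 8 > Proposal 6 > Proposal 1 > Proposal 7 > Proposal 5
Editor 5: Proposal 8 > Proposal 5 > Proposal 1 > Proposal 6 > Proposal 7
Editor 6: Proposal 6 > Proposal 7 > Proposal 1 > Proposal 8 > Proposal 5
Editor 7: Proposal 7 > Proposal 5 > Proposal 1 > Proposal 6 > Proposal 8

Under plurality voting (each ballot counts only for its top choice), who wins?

Proposal 8

First-place vote totals:
  Proposal 6: 2
  Proposal 1: 0
  Proposal 8: 3
  Proposal 7: 1
  Proposal 5: 1
Proposal 8 has the most first-place votes.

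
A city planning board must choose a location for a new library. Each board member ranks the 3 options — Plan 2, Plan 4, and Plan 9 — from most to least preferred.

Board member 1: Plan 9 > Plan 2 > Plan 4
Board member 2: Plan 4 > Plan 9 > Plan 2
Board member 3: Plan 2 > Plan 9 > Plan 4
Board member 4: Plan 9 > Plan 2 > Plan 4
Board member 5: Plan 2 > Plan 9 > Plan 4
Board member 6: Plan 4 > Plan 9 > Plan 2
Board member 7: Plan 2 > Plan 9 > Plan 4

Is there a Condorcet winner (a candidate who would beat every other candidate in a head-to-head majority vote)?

Head-to-head results (7 voters total):
Plan 2 vs Plan 4: Plan 2 wins 5–2.
Plan 2 vs Plan 9: Plan 9 wins 4–3.
Plan 4 vs Plan 9: Plan 9 wins 5–2.
Plan 9 beats each rival — Plan 2 (4–3), Plan 4 (5–2) — so Plan 9 is the Condorcet winner.

Yes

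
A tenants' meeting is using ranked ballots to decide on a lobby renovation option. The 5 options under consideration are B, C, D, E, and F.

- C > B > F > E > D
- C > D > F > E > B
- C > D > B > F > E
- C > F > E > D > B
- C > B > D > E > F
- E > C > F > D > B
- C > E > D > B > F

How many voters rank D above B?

5

Ballots ranking D above B: 5.
Ballots ranking B above D: 2.
So 5 of 7 voters prefer D to B.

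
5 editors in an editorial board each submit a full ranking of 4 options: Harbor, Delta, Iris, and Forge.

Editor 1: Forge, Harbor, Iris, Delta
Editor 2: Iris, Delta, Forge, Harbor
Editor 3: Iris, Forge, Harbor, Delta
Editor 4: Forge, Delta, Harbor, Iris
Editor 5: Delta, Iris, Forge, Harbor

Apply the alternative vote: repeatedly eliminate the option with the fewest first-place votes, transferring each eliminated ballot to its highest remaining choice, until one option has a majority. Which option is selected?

Round 1: Iris 2, Forge 2, Delta 1, Harbor 0. Harbor has the fewest and is eliminated.
Round 2: Iris 2, Forge 2, Delta 1. Delta has the fewest and is eliminated.
Round 3: Iris 3, Forge 2. Iris has a majority.

Iris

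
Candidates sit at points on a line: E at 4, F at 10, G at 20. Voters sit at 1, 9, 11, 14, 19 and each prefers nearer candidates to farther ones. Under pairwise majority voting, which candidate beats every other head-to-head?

F

With single-peaked preferences on a line, the Condorcet winner is the candidate closest to the median voter.
The median voter (position 11) is closest to F at 10.
Check: F vs E — voters closer to F: 4 of 5.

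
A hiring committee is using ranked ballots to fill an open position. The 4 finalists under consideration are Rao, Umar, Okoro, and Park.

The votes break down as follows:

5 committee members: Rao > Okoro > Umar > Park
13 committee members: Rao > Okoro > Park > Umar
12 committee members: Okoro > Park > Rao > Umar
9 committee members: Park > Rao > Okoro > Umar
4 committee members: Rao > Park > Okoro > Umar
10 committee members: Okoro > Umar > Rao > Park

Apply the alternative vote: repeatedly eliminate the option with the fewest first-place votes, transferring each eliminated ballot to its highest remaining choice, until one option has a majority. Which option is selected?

Rao

Round 1: Rao 22, Okoro 22, Park 9, Umar 0. Umar has the fewest and is eliminated.
Round 2: Rao 22, Okoro 22, Park 9. Park has the fewest and is eliminated.
Round 3: Rao 31, Okoro 22. Rao has a majority.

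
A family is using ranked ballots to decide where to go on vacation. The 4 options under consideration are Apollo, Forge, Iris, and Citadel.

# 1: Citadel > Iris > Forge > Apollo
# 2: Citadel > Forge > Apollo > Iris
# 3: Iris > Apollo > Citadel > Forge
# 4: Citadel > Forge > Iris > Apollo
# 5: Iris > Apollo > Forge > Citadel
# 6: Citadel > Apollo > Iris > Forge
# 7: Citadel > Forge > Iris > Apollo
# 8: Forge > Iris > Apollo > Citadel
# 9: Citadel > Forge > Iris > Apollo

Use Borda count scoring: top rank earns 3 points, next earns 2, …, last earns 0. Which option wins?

Borda scores:
  Apollo: 0 + 1 + 2 + 0 + 2 + 2 + 0 + 1 + 0 = 8
  Forge: 1 + 2 + 0 + 2 + 1 + 0 + 2 + 3 + 2 = 13
  Iris: 2 + 0 + 3 + 1 + 3 + 1 + 1 + 2 + 1 = 14
  Citadel: 3 + 3 + 1 + 3 + 0 + 3 + 3 + 0 + 3 = 19
Citadel has the highest total.

Citadel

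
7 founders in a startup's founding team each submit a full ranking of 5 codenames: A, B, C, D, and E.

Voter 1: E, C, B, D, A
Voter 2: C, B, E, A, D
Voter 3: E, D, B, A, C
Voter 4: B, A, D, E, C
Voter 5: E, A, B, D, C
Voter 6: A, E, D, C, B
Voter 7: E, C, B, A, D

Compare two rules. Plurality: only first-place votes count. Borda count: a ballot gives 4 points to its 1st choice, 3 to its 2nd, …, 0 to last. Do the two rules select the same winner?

Yes

Plurality first-place counts: A 1, B 1, C 1, D 0, E 4 → E.
Borda totals: A 13, B 15, C 11, D 9, E 22 → E.
The two rules agree on E.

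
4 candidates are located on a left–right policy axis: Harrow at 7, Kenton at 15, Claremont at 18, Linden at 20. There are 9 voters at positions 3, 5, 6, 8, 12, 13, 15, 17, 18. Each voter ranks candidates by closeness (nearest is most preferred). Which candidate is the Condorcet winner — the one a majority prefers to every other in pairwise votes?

With single-peaked preferences on a line, the Condorcet winner is the candidate closest to the median voter.
The median voter (position 12) is closest to Kenton at 15.
Check: Kenton vs Harrow — voters closer to Kenton: 5 of 9.

Kenton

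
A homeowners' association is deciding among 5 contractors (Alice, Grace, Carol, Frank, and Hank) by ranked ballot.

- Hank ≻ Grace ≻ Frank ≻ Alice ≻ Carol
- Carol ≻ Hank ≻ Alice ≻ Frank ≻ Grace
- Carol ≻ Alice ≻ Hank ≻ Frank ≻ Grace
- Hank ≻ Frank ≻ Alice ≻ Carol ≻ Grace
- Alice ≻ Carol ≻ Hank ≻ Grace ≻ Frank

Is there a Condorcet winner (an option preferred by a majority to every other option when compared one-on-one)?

No

Head-to-head results (5 voters total):
Alice vs Grace: Alice wins 4–1.
Alice vs Carol: Alice wins 3–2.
Alice vs Frank: Alice wins 3–2.
Alice vs Hank: Hank wins 3–2.
Grace vs Carol: Carol wins 4–1.
Grace vs Frank: Frank wins 3–2.
Grace vs Hank: Hank wins 5–0.
Carol vs Frank: Carol wins 3–2.
Carol vs Hank: Carol wins 3–2.
Frank vs Hank: Hank wins 5–0.
No candidate beats all others: Alice beats Carol beats Hank beats Alice, a majority cycle.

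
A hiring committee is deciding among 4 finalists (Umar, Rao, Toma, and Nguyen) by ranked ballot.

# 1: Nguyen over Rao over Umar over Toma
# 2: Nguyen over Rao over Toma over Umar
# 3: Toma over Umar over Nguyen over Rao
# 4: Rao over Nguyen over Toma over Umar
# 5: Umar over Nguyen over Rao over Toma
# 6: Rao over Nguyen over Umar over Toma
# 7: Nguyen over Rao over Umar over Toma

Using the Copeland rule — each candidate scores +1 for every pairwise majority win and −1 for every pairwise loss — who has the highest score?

Pairwise results:
  Umar vs Rao: Rao wins 5–2.
  Umar vs Toma: Umar wins 4–3.
  Umar vs Nguyen: Nguyen wins 5–2.
  Rao vs Toma: Rao wins 6–1.
  Rao vs Nguyen: Nguyen wins 5–2.
  Toma vs Nguyen: Nguyen wins 6–1.
Copeland scores (wins − losses):
  Umar: 1 − 2 = -1
  Rao: 2 − 1 = 1
  Toma: 0 − 3 = -3
  Nguyen: 3 − 0 = 3
Nguyen has the best Copeland score.

Nguyen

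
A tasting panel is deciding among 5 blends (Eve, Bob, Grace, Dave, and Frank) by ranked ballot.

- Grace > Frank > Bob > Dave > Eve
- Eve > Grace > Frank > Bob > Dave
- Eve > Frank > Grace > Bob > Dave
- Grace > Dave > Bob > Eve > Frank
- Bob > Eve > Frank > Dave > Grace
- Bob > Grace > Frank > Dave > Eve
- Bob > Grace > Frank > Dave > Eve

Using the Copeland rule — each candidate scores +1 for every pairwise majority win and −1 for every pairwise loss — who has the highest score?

Pairwise results:
  Eve vs Bob: Bob wins 5–2.
  Eve vs Grace: Grace wins 4–3.
  Eve vs Dave: Dave wins 4–3.
  Eve vs Frank: Eve wins 4–3.
  Bob vs Grace: Grace wins 4–3.
  Bob vs Dave: Bob wins 6–1.
  Bob vs Frank: Bob wins 4–3.
  Grace vs Dave: Grace wins 6–1.
  Grace vs Frank: Grace wins 5–2.
  Dave vs Frank: Frank wins 6–1.
Copeland scores (wins − losses):
  Eve: 1 − 3 = -2
  Bob: 3 − 1 = 2
  Grace: 4 − 0 = 4
  Dave: 1 − 3 = -2
  Frank: 1 − 3 = -2
Grace has the best Copeland score.

Grace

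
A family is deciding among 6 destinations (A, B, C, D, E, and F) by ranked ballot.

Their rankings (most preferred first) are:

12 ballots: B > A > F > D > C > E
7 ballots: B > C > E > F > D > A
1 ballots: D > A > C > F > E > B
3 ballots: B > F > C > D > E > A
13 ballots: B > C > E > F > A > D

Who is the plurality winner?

First-place vote totals:
  A: 0
  B: 35
  C: 0
  D: 1
  E: 0
  F: 0
B has the most first-place votes.

B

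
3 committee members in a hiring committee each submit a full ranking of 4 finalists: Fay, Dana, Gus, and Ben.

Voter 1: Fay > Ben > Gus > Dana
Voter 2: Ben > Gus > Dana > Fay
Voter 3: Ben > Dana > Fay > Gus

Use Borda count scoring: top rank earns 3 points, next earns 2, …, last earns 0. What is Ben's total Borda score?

Borda scores:
  Fay: 3 + 0 + 1 = 4
  Dana: 0 + 1 + 2 = 3
  Gus: 1 + 2 + 0 = 3
  Ben: 2 + 3 + 3 = 8

8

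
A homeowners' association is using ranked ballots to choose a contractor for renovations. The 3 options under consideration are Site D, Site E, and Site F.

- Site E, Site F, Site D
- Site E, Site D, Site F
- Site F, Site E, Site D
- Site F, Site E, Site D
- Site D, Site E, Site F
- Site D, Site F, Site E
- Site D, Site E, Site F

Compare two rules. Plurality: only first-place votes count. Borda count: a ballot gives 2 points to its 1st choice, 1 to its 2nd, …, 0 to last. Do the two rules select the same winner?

Plurality first-place counts: Site D 3, Site E 2, Site F 2 → Site D.
Borda totals: Site D 7, Site E 8, Site F 6 → Site E.
The two rules disagree: plurality picks Site D, Borda picks Site E.

No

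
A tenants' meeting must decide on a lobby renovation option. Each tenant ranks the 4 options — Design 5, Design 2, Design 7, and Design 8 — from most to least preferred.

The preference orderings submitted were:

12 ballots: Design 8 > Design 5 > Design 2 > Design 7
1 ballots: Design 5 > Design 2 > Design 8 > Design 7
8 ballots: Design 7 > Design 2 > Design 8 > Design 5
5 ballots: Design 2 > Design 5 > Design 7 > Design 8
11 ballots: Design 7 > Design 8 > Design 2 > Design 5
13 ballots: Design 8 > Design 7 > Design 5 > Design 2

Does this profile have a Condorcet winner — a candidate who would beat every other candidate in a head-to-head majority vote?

Yes

Head-to-head results (50 voters total):
Design 5 vs Design 2: Design 5 wins 26–24.
Design 5 vs Design 7: Design 7 wins 32–18.
Design 5 vs Design 8: Design 8 wins 44–6.
Design 2 vs Design 7: Design 7 wins 32–18.
Design 2 vs Design 8: Design 8 wins 36–14.
Design 7 vs Design 8: Design 8 wins 26–24.
Design 8 beats each rival — Design 5 (44–6), Design 2 (36–14), Design 7 (26–24) — so Design 8 is the Condorcet winner.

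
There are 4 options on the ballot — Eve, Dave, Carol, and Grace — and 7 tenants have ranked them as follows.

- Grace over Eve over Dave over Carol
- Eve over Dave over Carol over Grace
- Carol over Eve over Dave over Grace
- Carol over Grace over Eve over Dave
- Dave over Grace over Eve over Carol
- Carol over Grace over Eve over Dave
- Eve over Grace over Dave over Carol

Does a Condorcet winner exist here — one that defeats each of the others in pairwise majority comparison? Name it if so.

Head-to-head results (7 voters total):
Eve vs Dave: Eve wins 6–1.
Eve vs Carol: Eve wins 4–3.
Eve vs Grace: Grace wins 4–3.
Dave vs Carol: Dave wins 4–3.
Dave vs Grace: Grace wins 4–3.
Carol vs Grace: Carol wins 4–3.
No candidate beats all others: Eve beats Carol beats Grace beats Eve, a majority cycle.

No Condorcet winner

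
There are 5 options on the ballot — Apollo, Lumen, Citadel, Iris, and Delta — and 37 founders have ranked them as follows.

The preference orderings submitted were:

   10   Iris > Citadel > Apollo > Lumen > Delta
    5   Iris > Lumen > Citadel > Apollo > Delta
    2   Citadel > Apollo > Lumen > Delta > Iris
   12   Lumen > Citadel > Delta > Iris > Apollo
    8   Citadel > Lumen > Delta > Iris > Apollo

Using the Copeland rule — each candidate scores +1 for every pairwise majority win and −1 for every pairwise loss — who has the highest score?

Pairwise results:
  Apollo vs Lumen: Lumen wins 25–12.
  Apollo vs Citadel: Citadel wins 37–0.
  Apollo vs Iris: Iris wins 35–2.
  Apollo vs Delta: Delta wins 20–17.
  Lumen vs Citadel: Citadel wins 20–17.
  Lumen vs Iris: Lumen wins 22–15.
  Lumen vs Delta: Lumen wins 37–0.
  Citadel vs Iris: Citadel wins 22–15.
  Citadel vs Delta: Citadel wins 37–0.
  Iris vs Delta: Delta wins 22–15.
Copeland scores (wins − losses):
  Apollo: 0 − 4 = -4
  Lumen: 3 − 1 = 2
  Citadel: 4 − 0 = 4
  Iris: 1 − 3 = -2
  Delta: 2 − 2 = 0
Citadel has the best Copeland score.

Citadel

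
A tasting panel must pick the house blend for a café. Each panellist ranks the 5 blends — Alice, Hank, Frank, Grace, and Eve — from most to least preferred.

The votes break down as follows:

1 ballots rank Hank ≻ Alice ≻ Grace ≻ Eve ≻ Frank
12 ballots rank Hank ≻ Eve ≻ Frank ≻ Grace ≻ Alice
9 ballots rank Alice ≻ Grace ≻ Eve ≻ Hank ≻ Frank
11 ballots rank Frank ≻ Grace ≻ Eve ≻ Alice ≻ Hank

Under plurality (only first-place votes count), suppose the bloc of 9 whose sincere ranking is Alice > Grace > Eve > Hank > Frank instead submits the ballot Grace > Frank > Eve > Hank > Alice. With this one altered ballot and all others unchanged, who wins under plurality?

First-place totals with the altered ballot: Alice 0, Hank 13, Frank 11, Grace 9, Eve 0.
The winner is unchanged: still Hank.

Hank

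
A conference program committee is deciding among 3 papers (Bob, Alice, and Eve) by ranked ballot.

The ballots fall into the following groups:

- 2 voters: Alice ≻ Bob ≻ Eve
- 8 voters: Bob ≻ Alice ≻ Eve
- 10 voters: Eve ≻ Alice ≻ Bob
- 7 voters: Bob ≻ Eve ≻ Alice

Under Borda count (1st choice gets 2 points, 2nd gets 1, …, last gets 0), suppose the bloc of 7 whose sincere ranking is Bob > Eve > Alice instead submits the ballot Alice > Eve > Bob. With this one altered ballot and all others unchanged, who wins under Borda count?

Alice

Borda totals with the altered ballot: Bob 18, Alice 36, Eve 27.
The switch changes the winner from Bob to Alice.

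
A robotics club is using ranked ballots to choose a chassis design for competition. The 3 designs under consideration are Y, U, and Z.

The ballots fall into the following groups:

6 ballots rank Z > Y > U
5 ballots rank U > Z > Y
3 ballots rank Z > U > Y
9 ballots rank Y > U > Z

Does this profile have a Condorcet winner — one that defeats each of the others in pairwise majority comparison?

Head-to-head results (23 voters total):
Y vs U: Y wins 15–8.
Y vs Z: Z wins 14–9.
U vs Z: U wins 14–9.
No candidate beats all others: Y beats U beats Z beats Y, a majority cycle.

No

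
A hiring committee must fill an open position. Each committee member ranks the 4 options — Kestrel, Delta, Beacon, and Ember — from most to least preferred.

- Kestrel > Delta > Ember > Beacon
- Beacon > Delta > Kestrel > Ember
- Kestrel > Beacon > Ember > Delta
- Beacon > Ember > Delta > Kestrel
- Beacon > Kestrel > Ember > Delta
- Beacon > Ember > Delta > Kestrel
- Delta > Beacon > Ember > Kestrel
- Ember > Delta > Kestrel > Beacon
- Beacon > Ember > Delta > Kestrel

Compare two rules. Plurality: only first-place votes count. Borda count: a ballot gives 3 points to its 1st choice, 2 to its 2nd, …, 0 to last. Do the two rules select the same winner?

Plurality first-place counts: Kestrel 2, Delta 1, Beacon 5, Ember 1 → Beacon.
Borda totals: Kestrel 10, Delta 12, Beacon 19, Ember 13 → Beacon.
The two rules agree on Beacon.

Yes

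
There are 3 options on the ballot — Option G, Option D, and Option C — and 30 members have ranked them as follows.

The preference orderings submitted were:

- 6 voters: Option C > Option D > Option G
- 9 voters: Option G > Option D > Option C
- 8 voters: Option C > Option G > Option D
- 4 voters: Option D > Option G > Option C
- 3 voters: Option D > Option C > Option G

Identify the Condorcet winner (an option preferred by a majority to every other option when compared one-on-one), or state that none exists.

Head-to-head results (30 voters total):
Option G vs Option D: Option G wins 17–13.
Option G vs Option C: Option C wins 17–13.
Option D vs Option C: Option D wins 16–14.
No candidate beats all others: Option G beats Option D beats Option C beats Option G, a majority cycle.

There is no Condorcet winner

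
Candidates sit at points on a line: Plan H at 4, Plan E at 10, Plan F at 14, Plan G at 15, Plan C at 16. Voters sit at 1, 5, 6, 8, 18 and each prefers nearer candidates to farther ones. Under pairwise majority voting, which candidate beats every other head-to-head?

With single-peaked preferences on a line, the Condorcet winner is the candidate closest to the median voter.
The median voter (position 6) is closest to Plan H at 4.
Check: Plan H vs Plan F — voters closer to Plan H: 4 of 5.

Plan H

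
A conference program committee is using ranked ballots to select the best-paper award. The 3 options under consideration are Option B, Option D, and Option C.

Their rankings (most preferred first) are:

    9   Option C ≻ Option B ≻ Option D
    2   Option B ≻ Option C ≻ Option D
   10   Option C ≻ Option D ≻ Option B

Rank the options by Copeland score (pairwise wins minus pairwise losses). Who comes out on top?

Pairwise results:
  Option B vs Option D: Option B wins 11–10.
  Option B vs Option C: Option C wins 19–2.
  Option D vs Option C: Option C wins 21–0.
Copeland scores (wins − losses):
  Option B: 1 − 1 = 0
  Option D: 0 − 2 = -2
  Option C: 2 − 0 = 2
Option C has the best Copeland score.

Option C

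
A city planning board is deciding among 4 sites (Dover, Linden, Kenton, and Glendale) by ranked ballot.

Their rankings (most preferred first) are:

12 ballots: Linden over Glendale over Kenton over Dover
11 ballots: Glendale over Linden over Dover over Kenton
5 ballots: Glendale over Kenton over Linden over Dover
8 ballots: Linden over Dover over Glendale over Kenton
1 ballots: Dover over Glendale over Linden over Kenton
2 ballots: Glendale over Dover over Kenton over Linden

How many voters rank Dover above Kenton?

22

Ballots ranking Dover above Kenton: 11+8+1+2 = 22.
Ballots ranking Kenton above Dover: 12+5 = 17.
So 22 of 39 voters prefer Dover to Kenton.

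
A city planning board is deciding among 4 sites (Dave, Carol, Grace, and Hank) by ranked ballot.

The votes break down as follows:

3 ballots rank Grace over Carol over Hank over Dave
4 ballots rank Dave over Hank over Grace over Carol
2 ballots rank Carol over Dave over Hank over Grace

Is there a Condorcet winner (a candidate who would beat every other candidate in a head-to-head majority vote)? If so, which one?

Head-to-head results (9 voters total):
Dave vs Carol: Carol wins 5–4.
Dave vs Grace: Dave wins 6–3.
Dave vs Hank: Dave wins 6–3.
Carol vs Grace: Grace wins 7–2.
Carol vs Hank: Carol wins 5–4.
Grace vs Hank: Hank wins 6–3.
No candidate beats all others: Dave beats Grace beats Carol beats Dave, a majority cycle.

None — there is no Condorcet winner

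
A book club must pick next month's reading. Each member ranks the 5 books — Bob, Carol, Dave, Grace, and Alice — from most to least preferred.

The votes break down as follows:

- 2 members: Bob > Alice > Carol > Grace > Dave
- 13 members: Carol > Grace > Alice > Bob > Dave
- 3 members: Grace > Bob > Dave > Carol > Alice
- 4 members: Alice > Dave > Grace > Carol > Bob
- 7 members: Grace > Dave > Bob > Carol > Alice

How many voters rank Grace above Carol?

14

Ballots ranking Grace above Carol: 3+4+7 = 14.
Ballots ranking Carol above Grace: 2+13 = 15.
So 14 of 29 voters prefer Grace to Carol.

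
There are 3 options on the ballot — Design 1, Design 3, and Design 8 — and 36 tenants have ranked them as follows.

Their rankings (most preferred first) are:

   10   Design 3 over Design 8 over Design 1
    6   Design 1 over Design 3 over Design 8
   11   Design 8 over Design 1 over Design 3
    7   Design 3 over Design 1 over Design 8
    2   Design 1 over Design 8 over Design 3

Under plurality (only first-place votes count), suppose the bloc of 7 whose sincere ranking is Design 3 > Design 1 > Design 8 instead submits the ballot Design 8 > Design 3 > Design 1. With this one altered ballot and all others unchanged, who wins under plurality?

First-place totals with the altered ballot: Design 1 8, Design 3 10, Design 8 18.
The switch changes the winner from Design 3 to Design 8.

Design 8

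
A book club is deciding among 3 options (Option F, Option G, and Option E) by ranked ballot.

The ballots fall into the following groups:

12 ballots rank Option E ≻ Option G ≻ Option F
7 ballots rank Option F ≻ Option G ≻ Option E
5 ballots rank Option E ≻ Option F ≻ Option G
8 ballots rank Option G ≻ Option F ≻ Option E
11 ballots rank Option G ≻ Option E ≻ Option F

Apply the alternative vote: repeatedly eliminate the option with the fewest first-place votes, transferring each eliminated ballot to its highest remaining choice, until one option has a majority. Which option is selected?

Round 1: Option G 19, Option E 17, Option F 7. Option F has the fewest and is eliminated.
Round 2: Option G 26, Option E 17. Option G has a majority.

Option G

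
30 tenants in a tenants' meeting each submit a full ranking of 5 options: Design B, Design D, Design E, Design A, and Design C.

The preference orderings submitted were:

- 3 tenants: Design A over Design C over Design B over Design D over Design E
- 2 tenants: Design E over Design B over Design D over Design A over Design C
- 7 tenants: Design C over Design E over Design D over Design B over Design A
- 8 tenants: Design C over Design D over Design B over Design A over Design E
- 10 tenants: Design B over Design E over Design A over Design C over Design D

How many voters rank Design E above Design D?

Ballots ranking Design E above Design D: 2+7+10 = 19.
Ballots ranking Design D above Design E: 3+8 = 11.
So 19 of 30 voters prefer Design E to Design D.

19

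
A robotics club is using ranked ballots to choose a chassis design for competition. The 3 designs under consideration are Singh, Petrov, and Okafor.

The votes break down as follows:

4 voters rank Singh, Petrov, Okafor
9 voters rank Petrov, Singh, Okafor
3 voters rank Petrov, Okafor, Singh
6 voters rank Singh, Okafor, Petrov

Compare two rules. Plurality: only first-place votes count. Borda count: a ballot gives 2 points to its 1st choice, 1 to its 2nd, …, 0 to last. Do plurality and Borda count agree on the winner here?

Plurality first-place counts: Singh 10, Petrov 12, Okafor 0 → Petrov.
Borda totals: Singh 29, Petrov 28, Okafor 9 → Singh.
The two rules disagree: plurality picks Petrov, Borda picks Singh.

No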